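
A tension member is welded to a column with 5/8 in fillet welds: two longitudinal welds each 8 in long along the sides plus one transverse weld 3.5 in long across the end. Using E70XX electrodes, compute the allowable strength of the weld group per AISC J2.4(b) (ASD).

E70XX → F_EXX = 70 ksi.
t_e = 0.707 × 0.625 = 0.4419 in.
R_nwl = 0.6 × 70 × 0.4419 × 16 = 296.9 kip (longitudinal, 2 welds).
R_nwt = 0.6 × 70 × 0.4419 × 3.5 = 64.96 kip (transverse, base value).
(i) R_nwl + R_nwt = 361.9 kip; (ii) 0.85 R_nwl + 1.5 R_nwt = 349.8 kip.
R_n = max = 361.9 kip [governs: (i)]; R_n/Ω = 180.9 kip.

R_n/Ω ≈ 181 kip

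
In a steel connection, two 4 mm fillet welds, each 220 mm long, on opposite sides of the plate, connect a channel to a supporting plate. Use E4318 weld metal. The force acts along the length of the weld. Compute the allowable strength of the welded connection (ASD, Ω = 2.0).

R_n/Ω ≈ 161 kN

E43XX → F_EXX = 430 MPa.
Effective throat t_e = 0.707 × 4 = 2.828 mm.
Total length L = 440 mm; A_we = 2.828 × 440 = 1244 mm².
F_nw = 0.6 F_EXX = 0.6 × 430 = 258 MPa.
R_n = 258 × 1244 × 10⁻³ = 321 kN; R_n/Ω = 321/2.0 = 160.5 kN.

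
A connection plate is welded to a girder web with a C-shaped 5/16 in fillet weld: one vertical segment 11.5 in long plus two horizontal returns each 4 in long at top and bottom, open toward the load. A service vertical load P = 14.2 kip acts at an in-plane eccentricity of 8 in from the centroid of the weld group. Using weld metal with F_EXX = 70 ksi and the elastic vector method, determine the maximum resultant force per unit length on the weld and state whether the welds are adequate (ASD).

f_max ≈ 2.22 kip/in; adequate

Total weld length L_w = 19.5 in. Treat welds as unit-width lines.
Centroid: x̄ = 2×4×2 / 19.5 = 0.8205 in from the vertical weld.
Polar moment about centroid: J = I_x + I_y = [11.5³/12 + 2×4×5.75²] + [11.5×0.8205² + 2(4³/12 + 4×1.179²)] = 420.8 in³.
Direct shear f_v = P/L_w = 14.2 / 19.5 = 0.7282 kip/in (vertical).
Torsion M = P·e = 14.2 × 8 = 113.6 kip·in.
Critical point at (x, y) = (3.179, 5.75) from centroid. f_tx = M·y/J = 1.552 kip/in; f_ty = M·x/J = 0.8584 kip/in.
Resultant f_max = √[f_tx² + (f_v + f_ty)²] = √[1.552² + (0.7282 + 0.8584)²] = 2.22 kip/in.
Capacity per unit length: r_n/Ω = (1/2.0) × 0.6 × 70 × (0.707 × 0.3125) = 4.64 kip/in.
2.22 ≤ 4.64 → adequate.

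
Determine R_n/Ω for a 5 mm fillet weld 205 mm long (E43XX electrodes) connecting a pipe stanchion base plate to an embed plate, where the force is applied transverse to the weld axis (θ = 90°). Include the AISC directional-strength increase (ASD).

R_n/Ω ≈ 140 kN

E43XX → F_EXX = 430 MPa.
t_e = 0.707 × 5 = 3.535 mm; A_we = 3.535 × 205 = 724.7 mm².
Directional factor: 1.0 + 0.5 sin^1.5(90°) = 1.5.
F_nw = 0.6 × 430 × 1.5 = 387 MPa.
R_n/Ω = (387 × 724.7) / 2.0 × 10⁻³ = 140.2 kN.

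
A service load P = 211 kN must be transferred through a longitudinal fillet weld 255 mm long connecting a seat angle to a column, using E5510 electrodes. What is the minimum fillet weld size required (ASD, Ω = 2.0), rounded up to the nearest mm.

w = 8 mm

E55XX → F_EXX = 550 MPa.
Total weld length L = 255 mm.
Required throat t_e = P × Ω / (0.6 F_EXX × L) = 211 × 2.0 / (0.6 × 550 × 255 × 10⁻³) = 5.015 mm.
Required leg w = t_e / 0.707 = 7.093 mm → use 8 mm.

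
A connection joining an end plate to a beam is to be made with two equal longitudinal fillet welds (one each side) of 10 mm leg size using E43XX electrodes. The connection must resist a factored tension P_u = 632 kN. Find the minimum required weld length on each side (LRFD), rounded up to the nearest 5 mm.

E43XX → F_EXX = 430 MPa.
Throat t_e = 0.707 × 10 = 7.07 mm.
φr_n = 0.75 × 0.6 × 430 × 7.07 × 10⁻³ = 1.368 kN/mm.
L_req = P_u / φr_n = 632 / 1.368 = 462 mm total.
Per side: 462 / 2 = 231 mm.
Round up → use L = 235 mm on each side.

L = 235 mm on each side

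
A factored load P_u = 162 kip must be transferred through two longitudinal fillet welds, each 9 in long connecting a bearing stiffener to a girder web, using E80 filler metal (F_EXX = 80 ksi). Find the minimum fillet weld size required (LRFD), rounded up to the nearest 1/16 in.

Total weld length L = 18 in.
Required throat t_e = P_u / (φ × 0.6 F_EXX × L) = 162 / (0.75 × 0.6 × 80 × 18) = 0.25 in.
Required leg w = t_e / 0.707 = 0.3536 in → use 3/8 in.

w = 3/8 in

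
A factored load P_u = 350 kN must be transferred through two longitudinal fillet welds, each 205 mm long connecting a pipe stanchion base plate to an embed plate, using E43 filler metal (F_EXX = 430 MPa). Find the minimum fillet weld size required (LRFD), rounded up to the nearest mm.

Total weld length L = 410 mm.
Required throat t_e = P_u / (φ × 0.6 F_EXX × L) = 350 / (0.75 × 0.6 × 430 × 410 × 10⁻³) = 4.412 mm.
Required leg w = t_e / 0.707 = 6.24 mm → use 7 mm.

w = 7 mm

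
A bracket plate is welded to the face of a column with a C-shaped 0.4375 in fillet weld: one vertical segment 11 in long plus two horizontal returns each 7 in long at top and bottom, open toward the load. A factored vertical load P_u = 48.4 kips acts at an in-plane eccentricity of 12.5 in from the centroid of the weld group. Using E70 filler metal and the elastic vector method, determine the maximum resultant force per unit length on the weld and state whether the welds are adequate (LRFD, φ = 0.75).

f_max ≈ 8.2 kip/in; adequate

E70XX → F_EXX = 70 ksi.
Total weld length L_w = 25 in. Treat welds as unit-width lines.
Centroid: x̄ = 2×7×3.5 / 25 = 1.96 in from the vertical weld.
Polar moment about centroid: J = I_x + I_y = [11³/12 + 2×7×5.5²] + [11×1.96² + 2(7³/12 + 7×1.54²)] = 667 in³.
Direct shear f_v = P/L_w = 48.4 / 25 = 1.936 kip/in (vertical).
Torsion M = P·e = 48.4 × 12.5 = 605 kip·in.
Critical point at (x, y) = (5.04, 5.5) from centroid. f_tx = M·y/J = 4.988 kip/in; f_ty = M·x/J = 4.571 kip/in.
Resultant f_max = √[f_tx² + (f_v + f_ty)²] = √[4.988² + (1.936 + 4.571)²] = 8.199 kip/in.
Capacity per unit length: φr_n = 0.75 × 0.6 × 70 × (0.707 × 0.4375) = 9.743 kip/in.
8.199 ≤ 9.743 → adequate.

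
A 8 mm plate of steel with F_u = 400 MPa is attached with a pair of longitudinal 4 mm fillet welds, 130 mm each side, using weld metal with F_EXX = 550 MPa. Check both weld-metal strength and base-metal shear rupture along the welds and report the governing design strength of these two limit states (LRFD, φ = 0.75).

φR_n ≈ 182 kN (weld metal governs)

t_e = 0.707 × 4 = 2.828 mm; L = 260 mm.
Weld metal: φR_n = 0.75 × 0.6 × 550 × 2.828 × 260 × 10⁻³ = 182 kN.
Base metal (shear rupture): φR_n = 0.75 × 0.6 × 400 × 8 × 260 × 10⁻³ = 374.4 kN.
Governing: weld metal.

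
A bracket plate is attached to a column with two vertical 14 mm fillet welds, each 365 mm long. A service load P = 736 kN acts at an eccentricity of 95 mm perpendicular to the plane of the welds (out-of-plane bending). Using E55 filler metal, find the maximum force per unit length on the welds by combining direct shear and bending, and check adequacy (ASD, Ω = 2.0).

E55XX → F_EXX = 550 MPa.
L_w = 2 × 365 = 730 mm; section modulus (unit throat) S = 2 × L²/6 = 44410 mm².
Direct shear f_v = P/L_w = 736×10³/730 = 1008 N/mm.
Moment M = P × e = 736×10³ × 95 = 69920000 N·mm; bending f_b = M/S = 1574 N/mm.
f_max = √(f_v² + f_b²) = √(1008² + 1574²) = 1870 N/mm.
r_n/Ω = (1/2.0) × 0.6 × 550 × (0.707 × 14) = 1633 N/mm → NOT adequate.

f_max ≈ 1870 N/mm; NOT adequate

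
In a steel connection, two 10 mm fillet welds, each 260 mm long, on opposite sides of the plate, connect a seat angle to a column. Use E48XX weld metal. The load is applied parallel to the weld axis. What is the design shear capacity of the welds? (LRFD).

φR_n ≈ 794 kN

E48XX → F_EXX = 480 MPa.
Effective throat t_e = 0.707 × 10 = 7.07 mm.
Total length L = 520 mm; A_we = 7.07 × 520 = 3676 mm².
F_nw = 0.6 F_EXX = 0.6 × 480 = 288 MPa.
φR_n = 0.75 × 288 × 3676 × 10⁻³ = 794.1 kN.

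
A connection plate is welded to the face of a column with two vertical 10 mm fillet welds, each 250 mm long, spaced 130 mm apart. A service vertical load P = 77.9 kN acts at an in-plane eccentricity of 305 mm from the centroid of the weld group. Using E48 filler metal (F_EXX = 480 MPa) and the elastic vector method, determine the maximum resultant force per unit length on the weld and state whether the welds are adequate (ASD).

f_max ≈ 794 N/mm; adequate

Total weld length L_w = 500 mm. Treat welds as unit-width lines.
Polar moment about centroid: J = 2[d³/12 + d(b/2)²] = 2[250³/12 + 250×65²] = 4717000 mm³.
Direct shear f_v = P/L_w = 77.9×10³ / 500 = 155.8 N/mm (vertical).
Torsion M = P·e = 77.9×10³ × 305 = 23760000 N·mm.
Critical point at (x, y) = (65, 125) from centroid. f_tx = M·y/J = 629.7 N/mm; f_ty = M·x/J = 327.4 N/mm.
Resultant f_max = √[f_tx² + (f_v + f_ty)²] = √[629.7² + (155.8 + 327.4)²] = 793.7 N/mm.
Capacity per unit length: r_n/Ω = (1/2.0) × 0.6 × 480 × (0.707 × 10) = 1018 N/mm.
793.7 ≤ 1018 → adequate.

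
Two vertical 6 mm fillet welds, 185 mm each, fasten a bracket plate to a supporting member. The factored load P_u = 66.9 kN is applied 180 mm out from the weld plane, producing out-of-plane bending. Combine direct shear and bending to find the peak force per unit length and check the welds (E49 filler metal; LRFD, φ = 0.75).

f_max ≈ 1070 N/mm; NOT adequate

E49XX → F_EXX = 490 MPa.
L_w = 2 × 185 = 370 mm; section modulus (unit throat) S = 2 × L²/6 = 11410 mm².
Direct shear f_v = P/L_w = 66.9×10³/370 = 180.8 N/mm.
Moment M = P × e = 66.9×10³ × 180 = 12042000 N·mm; bending f_b = M/S = 1056 N/mm.
f_max = √(f_v² + f_b²) = √(180.8² + 1056²) = 1071 N/mm.
φr_n = 0.75 × 0.6 × 490 × (0.707 × 6) = 935.4 N/mm → NOT adequate.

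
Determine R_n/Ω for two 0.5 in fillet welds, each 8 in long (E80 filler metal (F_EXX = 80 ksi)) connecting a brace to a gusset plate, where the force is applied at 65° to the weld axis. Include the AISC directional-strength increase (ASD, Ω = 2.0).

t_e = 0.707 × 0.5 = 0.3535 in; A_we = 0.3535 × 16 = 5.656 in².
Directional factor: 1.0 + 0.5 sin^1.5(65°) = 1.431.
F_nw = 0.6 × 80 × 1.431 = 68.71 ksi.
R_n/Ω = (68.71 × 5.656) / 2.0 = 194.3 kip.

R_n/Ω ≈ 194 kip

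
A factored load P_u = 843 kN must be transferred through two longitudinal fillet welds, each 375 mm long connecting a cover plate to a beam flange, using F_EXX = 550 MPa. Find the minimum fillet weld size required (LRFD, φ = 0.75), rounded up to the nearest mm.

Total weld length L = 750 mm.
Required throat t_e = P_u / (φ × 0.6 F_EXX × L) = 843 / (0.75 × 0.6 × 550 × 750 × 10⁻³) = 4.541 mm.
Required leg w = t_e / 0.707 = 6.423 mm → use 7 mm.

w = 7 mm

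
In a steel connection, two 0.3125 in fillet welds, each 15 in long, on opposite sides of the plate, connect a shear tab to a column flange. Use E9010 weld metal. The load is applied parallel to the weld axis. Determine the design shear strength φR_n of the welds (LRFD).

φR_n ≈ 268 kips

E90XX → F_EXX = 90 ksi.
Effective throat t_e = 0.707 × 0.3125 = 0.2209 in.
Total length L = 30 in; A_we = 0.2209 × 30 = 6.628 in².
F_nw = 0.6 F_EXX = 0.6 × 90 = 54 ksi.
φR_n = 0.75 × 54 × 6.628 = 268.4 kips.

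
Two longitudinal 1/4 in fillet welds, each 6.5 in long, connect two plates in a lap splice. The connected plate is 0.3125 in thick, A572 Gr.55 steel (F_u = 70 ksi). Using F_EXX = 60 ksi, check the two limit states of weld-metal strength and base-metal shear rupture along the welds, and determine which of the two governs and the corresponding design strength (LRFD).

φR_n ≈ 62 kips (weld metal governs)

t_e = 0.707 × 0.25 = 0.1767 in; L = 13 in.
Weld metal: φR_n = 0.75 × 0.6 × 60 × 0.1767 × 13 = 62.04 kips.
Base metal (shear rupture): φR_n = 0.75 × 0.6 × 70 × 0.3125 × 13 = 128 kips.
Governing: weld metal.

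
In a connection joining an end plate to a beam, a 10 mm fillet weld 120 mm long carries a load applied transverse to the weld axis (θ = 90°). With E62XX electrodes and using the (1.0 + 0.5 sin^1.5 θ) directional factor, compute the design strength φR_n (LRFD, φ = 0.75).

φR_n ≈ 355 kN

E62XX → F_EXX = 620 MPa.
t_e = 0.707 × 10 = 7.07 mm; A_we = 7.07 × 120 = 848.4 mm².
Directional factor: 1.0 + 0.5 sin^1.5(90°) = 1.5.
F_nw = 0.6 × 620 × 1.5 = 558 MPa.
φR_n = 0.75 × 558 × 848.4 × 10⁻³ = 355.1 kN.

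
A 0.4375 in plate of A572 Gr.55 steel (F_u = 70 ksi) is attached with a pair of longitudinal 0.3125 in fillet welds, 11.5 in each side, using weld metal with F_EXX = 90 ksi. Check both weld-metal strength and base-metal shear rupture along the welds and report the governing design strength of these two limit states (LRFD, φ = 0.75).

φR_n ≈ 206 kip (weld metal governs)

t_e = 0.707 × 0.3125 = 0.2209 in; L = 23 in.
Weld metal: φR_n = 0.75 × 0.6 × 90 × 0.2209 × 23 = 205.8 kip.
Base metal (shear rupture): φR_n = 0.75 × 0.6 × 70 × 0.4375 × 23 = 317 kip.
Governing: weld metal.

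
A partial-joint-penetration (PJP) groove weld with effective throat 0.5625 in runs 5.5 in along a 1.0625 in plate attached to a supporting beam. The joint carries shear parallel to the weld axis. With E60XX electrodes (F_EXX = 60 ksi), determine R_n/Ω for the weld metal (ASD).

Effective throat (given) t_e = 0.5625 in.
A_we = 0.5625 × 5.5 = 3.094 in².
F_nw = 0.6 F_EXX = 36 ksi.
R_n/Ω = (36 × 3.094) / 2.0 = 55.69 kip.

R_n/Ω ≈ 55.7 kip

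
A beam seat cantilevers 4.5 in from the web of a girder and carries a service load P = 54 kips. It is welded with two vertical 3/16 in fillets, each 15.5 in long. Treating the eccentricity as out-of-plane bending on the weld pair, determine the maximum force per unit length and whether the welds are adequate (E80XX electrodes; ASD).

E80XX → F_EXX = 80 ksi.
L_w = 2 × 15.5 = 31 in; section modulus (unit throat) S = 2 × L²/6 = 80.08 in².
Direct shear f_v = P/L_w = 54/31 = 1.742 kip/in.
Moment M = P × e = 54 × 4.5 = 243 kip·in; bending f_b = M/S = 3.034 kip/in.
f_max = √(f_v² + f_b²) = √(1.742² + 3.034²) = 3.499 kip/in.
r_n/Ω = (1/2.0) × 0.6 × 80 × (0.707 × 0.1875) = 3.181 kip/in → NOT adequate.

f_max ≈ 3.5 kip/in; NOT adequate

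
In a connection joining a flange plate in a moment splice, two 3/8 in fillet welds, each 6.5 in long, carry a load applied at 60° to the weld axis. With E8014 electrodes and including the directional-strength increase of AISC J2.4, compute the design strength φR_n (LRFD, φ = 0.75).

E80XX → F_EXX = 80 ksi.
t_e = 0.707 × 0.375 = 0.2651 in; A_we = 0.2651 × 13 = 3.447 in².
Directional factor: 1.0 + 0.5 sin^1.5(60°) = 1.403.
F_nw = 0.6 × 80 × 1.403 = 67.34 ksi.
φR_n = 0.75 × 67.34 × 3.447 = 174.1 kip.

φR_n ≈ 174 kip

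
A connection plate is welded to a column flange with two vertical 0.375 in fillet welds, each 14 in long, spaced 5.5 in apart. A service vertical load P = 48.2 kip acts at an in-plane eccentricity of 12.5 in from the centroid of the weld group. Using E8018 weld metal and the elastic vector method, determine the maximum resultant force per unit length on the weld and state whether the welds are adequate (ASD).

E80XX → F_EXX = 80 ksi.
Total weld length L_w = 28 in. Treat welds as unit-width lines.
Polar moment about centroid: J = 2[d³/12 + d(b/2)²] = 2[14³/12 + 14×2.75²] = 669.1 in³.
Direct shear f_v = P/L_w = 48.2 / 28 = 1.721 kip/in (vertical).
Torsion M = P·e = 48.2 × 12.5 = 602.5 kip·in.
Critical point at (x, y) = (2.75, 7) from centroid. f_tx = M·y/J = 6.303 kip/in; f_ty = M·x/J = 2.476 kip/in.
Resultant f_max = √[f_tx² + (f_v + f_ty)²] = √[6.303² + (1.721 + 2.476)²] = 7.573 kip/in.
Capacity per unit length: r_n/Ω = (1/2.0) × 0.6 × 80 × (0.707 × 0.375) = 6.363 kip/in.
7.573 > 6.363 → NOT adequate.

f_max ≈ 7.57 kip/in; NOT adequate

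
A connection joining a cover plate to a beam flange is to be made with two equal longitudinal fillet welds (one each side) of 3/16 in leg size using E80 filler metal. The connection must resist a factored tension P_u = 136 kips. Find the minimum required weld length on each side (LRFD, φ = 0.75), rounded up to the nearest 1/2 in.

L = 14.5 in on each side

E80XX → F_EXX = 80 ksi.
Throat t_e = 0.707 × 0.1875 = 0.1326 in.
φr_n = 0.75 × 0.6 × 80 × 0.1326 = 4.772 kips/in.
L_req = P_u / φr_n = 136 / 4.772 = 28.5 in total.
Per side: 28.5 / 2 = 14.25 in.
Round up → use L = 14.5 in on each side.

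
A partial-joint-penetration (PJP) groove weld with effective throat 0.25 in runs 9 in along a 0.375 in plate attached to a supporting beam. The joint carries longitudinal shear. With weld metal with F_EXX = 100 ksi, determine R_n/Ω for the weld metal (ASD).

Effective throat (given) t_e = 0.25 in.
A_we = 0.25 × 9 = 2.25 in².
F_nw = 0.6 F_EXX = 60 ksi.
R_n/Ω = (60 × 2.25) / 2.0 = 67.5 kip.

R_n/Ω ≈ 67.5 kip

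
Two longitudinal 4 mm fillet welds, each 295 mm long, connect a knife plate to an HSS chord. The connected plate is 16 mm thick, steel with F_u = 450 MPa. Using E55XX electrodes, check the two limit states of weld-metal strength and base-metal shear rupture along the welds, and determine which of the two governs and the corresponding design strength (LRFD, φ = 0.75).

E55XX → F_EXX = 550 MPa.
t_e = 0.707 × 4 = 2.828 mm; L = 590 mm.
Weld metal: φR_n = 0.75 × 0.6 × 550 × 2.828 × 590 × 10⁻³ = 413 kN.
Base metal (shear rupture): φR_n = 0.75 × 0.6 × 450 × 16 × 590 × 10⁻³ = 1912 kN.
Governing: weld metal.

φR_n ≈ 413 kN (weld metal governs)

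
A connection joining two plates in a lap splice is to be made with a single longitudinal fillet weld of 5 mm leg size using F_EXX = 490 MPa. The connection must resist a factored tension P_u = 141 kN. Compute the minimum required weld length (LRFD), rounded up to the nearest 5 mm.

Throat t_e = 0.707 × 5 = 3.535 mm.
φr_n = 0.75 × 0.6 × 490 × 3.535 × 10⁻³ = 0.7795 kN/mm.
L_req = P_u / φr_n = 141 / 0.7795 = 180.9 mm total.
Round up → use L = 185 mm.

L = 185 mm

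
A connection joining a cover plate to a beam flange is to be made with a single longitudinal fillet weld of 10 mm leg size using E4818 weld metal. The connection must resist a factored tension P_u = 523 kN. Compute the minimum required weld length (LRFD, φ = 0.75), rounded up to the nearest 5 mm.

E48XX → F_EXX = 480 MPa.
Throat t_e = 0.707 × 10 = 7.07 mm.
φr_n = 0.75 × 0.6 × 480 × 7.07 × 10⁻³ = 1.527 kN/mm.
L_req = P_u / φr_n = 523 / 1.527 = 342.5 mm total.
Round up → use L = 345 mm.

L = 345 mm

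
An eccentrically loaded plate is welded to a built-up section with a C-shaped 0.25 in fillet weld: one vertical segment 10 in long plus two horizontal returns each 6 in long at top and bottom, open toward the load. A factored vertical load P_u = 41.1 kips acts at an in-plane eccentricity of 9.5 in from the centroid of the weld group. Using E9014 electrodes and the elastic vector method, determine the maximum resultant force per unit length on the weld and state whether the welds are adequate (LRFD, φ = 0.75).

f_max ≈ 6.91 kip/in; adequate

E90XX → F_EXX = 90 ksi.
Total weld length L_w = 22 in. Treat welds as unit-width lines.
Centroid: x̄ = 2×6×3 / 22 = 1.636 in from the vertical weld.
Polar moment about centroid: J = I_x + I_y = [10³/12 + 2×6×5²] + [10×1.636² + 2(6³/12 + 6×1.364²)] = 468.4 in³.
Direct shear f_v = P/L_w = 41.1 / 22 = 1.868 kip/in (vertical).
Torsion M = P·e = 41.1 × 9.5 = 390.45 kip·in.
Critical point at (x, y) = (4.364, 5) from centroid. f_tx = M·y/J = 4.168 kip/in; f_ty = M·x/J = 3.637 kip/in.
Resultant f_max = √[f_tx² + (f_v + f_ty)²] = √[4.168² + (1.868 + 3.637)²] = 6.905 kip/in.
Capacity per unit length: φr_n = 0.75 × 0.6 × 90 × (0.707 × 0.25) = 7.158 kip/in.
6.905 ≤ 7.158 → adequate.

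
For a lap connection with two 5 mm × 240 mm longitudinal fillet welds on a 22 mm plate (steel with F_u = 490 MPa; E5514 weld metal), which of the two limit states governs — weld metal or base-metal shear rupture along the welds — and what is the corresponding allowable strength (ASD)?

E55XX → F_EXX = 550 MPa.
t_e = 0.707 × 5 = 3.535 mm; L = 480 mm.
Weld metal: R_n/Ω = (1/2.0) × 0.6 × 550 × 3.535 × 480 × 10⁻³ = 280 kN.
Base metal (shear rupture): R_n/Ω = (1/2.0) × 0.6 × 490 × 22 × 480 × 10⁻³ = 1552 kN.
Governing: weld metal.

R_n/Ω ≈ 280 kN (weld metal governs)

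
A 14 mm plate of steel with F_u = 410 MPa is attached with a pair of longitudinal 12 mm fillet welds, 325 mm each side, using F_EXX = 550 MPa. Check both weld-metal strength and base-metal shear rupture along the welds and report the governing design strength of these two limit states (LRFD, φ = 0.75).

t_e = 0.707 × 12 = 8.484 mm; L = 650 mm.
Weld metal: φR_n = 0.75 × 0.6 × 550 × 8.484 × 650 × 10⁻³ = 1365 kN.
Base metal (shear rupture): φR_n = 0.75 × 0.6 × 410 × 14 × 650 × 10⁻³ = 1679 kN.
Governing: weld metal.

φR_n ≈ 1360 kN (weld metal governs)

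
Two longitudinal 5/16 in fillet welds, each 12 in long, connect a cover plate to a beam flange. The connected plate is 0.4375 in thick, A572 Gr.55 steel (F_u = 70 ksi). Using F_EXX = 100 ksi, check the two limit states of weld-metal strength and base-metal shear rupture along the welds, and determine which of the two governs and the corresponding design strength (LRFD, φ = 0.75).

t_e = 0.707 × 0.3125 = 0.2209 in; L = 24 in.
Weld metal: φR_n = 0.75 × 0.6 × 100 × 0.2209 × 24 = 238.6 kip.
Base metal (shear rupture): φR_n = 0.75 × 0.6 × 70 × 0.4375 × 24 = 330.8 kip.
Governing: weld metal.

φR_n ≈ 239 kip (weld metal governs)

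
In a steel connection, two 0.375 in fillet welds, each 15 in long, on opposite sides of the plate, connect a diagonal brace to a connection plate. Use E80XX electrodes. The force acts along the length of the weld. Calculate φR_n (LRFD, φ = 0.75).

φR_n ≈ 286 kip

E80XX → F_EXX = 80 ksi.
Effective throat t_e = 0.707 × 0.375 = 0.2651 in.
Total length L = 30 in; A_we = 0.2651 × 30 = 7.954 in².
F_nw = 0.6 F_EXX = 0.6 × 80 = 48 ksi.
φR_n = 0.75 × 48 × 7.954 = 286.3 kip.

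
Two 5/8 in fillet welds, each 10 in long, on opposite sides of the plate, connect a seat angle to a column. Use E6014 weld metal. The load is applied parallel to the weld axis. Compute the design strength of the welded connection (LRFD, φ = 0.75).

φR_n ≈ 239 kips

E60XX → F_EXX = 60 ksi.
Effective throat t_e = 0.707 × 0.625 = 0.4419 in.
Total length L = 20 in; A_we = 0.4419 × 20 = 8.837 in².
F_nw = 0.6 F_EXX = 0.6 × 60 = 36 ksi.
φR_n = 0.75 × 36 × 8.837 = 238.6 kips.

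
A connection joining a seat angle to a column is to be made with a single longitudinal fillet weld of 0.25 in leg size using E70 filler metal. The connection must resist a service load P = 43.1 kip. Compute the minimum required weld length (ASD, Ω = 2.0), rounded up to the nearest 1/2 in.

E70XX → F_EXX = 70 ksi.
Throat t_e = 0.707 × 0.25 = 0.1767 in.
r_n/Ω = (0.6 × 70 × 0.1767) / 2.0 = 3.712 kip/in.
L_req = P / (r_n/Ω) = 43.1 / 3.712 = 11.61 in total.
Round up → use L = 12 in.

L = 12 in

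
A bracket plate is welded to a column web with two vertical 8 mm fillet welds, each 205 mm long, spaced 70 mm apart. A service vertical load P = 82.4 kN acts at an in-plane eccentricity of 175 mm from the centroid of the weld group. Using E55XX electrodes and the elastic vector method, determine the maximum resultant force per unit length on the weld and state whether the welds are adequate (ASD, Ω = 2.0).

f_max ≈ 891 N/mm; adequate

E55XX → F_EXX = 550 MPa.
Total weld length L_w = 410 mm. Treat welds as unit-width lines.
Polar moment about centroid: J = 2[d³/12 + d(b/2)²] = 2[205³/12 + 205×35²] = 1938000 mm³.
Direct shear f_v = P/L_w = 82.4×10³ / 410 = 201 N/mm (vertical).
Torsion M = P·e = 82.4×10³ × 175 = 14420000 N·mm.
Critical point at (x, y) = (35, 102.5) from centroid. f_tx = M·y/J = 762.6 N/mm; f_ty = M·x/J = 260.4 N/mm.
Resultant f_max = √[f_tx² + (f_v + f_ty)²] = √[762.6² + (201 + 260.4)²] = 891.3 N/mm.
Capacity per unit length: r_n/Ω = (1/2.0) × 0.6 × 550 × (0.707 × 8) = 933.2 N/mm.
891.3 ≤ 933.2 → adequate.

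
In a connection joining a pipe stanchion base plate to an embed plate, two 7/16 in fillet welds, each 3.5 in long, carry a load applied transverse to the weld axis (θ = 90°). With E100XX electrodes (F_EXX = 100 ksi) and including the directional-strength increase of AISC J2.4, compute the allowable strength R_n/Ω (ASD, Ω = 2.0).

R_n/Ω ≈ 97.4 kips

t_e = 0.707 × 0.4375 = 0.3093 in; A_we = 0.3093 × 7 = 2.165 in².
Directional factor: 1.0 + 0.5 sin^1.5(90°) = 1.5.
F_nw = 0.6 × 100 × 1.5 = 90 ksi.
R_n/Ω = (90 × 2.165) / 2.0 = 97.43 kips.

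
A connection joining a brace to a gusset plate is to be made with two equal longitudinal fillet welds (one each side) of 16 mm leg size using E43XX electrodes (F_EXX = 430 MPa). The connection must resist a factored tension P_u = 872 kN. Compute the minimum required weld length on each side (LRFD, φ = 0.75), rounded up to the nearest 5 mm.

Throat t_e = 0.707 × 16 = 11.31 mm.
φr_n = 0.75 × 0.6 × 430 × 11.31 × 10⁻³ = 2.189 kN/mm.
L_req = P_u / φr_n = 872 / 2.189 = 398.4 mm total.
Per side: 398.4 / 2 = 199.2 mm.
Round up → use L = 200 mm on each side.

L = 200 mm on each side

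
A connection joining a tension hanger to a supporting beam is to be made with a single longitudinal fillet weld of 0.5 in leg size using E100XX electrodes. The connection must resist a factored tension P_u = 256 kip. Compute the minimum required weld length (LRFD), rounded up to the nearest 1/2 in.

L = 16.5 in

E100XX → F_EXX = 100 ksi.
Throat t_e = 0.707 × 0.5 = 0.3535 in.
φr_n = 0.75 × 0.6 × 100 × 0.3535 = 15.91 kip/in.
L_req = P_u / φr_n = 256 / 15.91 = 16.09 in total.
Round up → use L = 16.5 in.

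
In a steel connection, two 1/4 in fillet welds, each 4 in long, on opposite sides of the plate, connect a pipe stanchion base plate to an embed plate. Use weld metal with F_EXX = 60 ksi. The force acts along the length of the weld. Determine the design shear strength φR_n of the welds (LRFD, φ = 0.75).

φR_n ≈ 38.2 kips

Effective throat t_e = 0.707 × 0.25 = 0.1767 in.
Total length L = 8 in; A_we = 0.1767 × 8 = 1.414 in².
F_nw = 0.6 F_EXX = 0.6 × 60 = 36 ksi.
φR_n = 0.75 × 36 × 1.414 = 38.18 kips.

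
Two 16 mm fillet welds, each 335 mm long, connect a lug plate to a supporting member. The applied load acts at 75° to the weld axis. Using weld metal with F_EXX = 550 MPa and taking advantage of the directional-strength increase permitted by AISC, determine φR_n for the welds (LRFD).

t_e = 0.707 × 16 = 11.31 mm; A_we = 11.31 × 670 = 7579 mm².
Directional factor: 1.0 + 0.5 sin^1.5(75°) = 1.475.
F_nw = 0.6 × 550 × 1.475 = 486.6 MPa.
φR_n = 0.75 × 486.6 × 7579 × 10⁻³ = 2766 kN.

φR_n ≈ 2770 kN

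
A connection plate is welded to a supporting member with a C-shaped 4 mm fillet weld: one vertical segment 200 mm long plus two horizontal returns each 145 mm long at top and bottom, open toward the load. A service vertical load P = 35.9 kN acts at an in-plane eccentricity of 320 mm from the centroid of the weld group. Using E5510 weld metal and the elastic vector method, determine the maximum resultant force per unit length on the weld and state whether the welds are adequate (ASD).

E55XX → F_EXX = 550 MPa.
Total weld length L_w = 490 mm. Treat welds as unit-width lines.
Centroid: x̄ = 2×145×72.5 / 490 = 42.91 mm from the vertical weld.
Polar moment about centroid: J = I_x + I_y = [200³/12 + 2×145×100²] + [200×42.91² + 2(145³/12 + 145×29.59²)] = 4697000 mm³.
Direct shear f_v = P/L_w = 35.9×10³ / 490 = 73.27 N/mm (vertical).
Torsion M = P·e = 35.9×10³ × 320 = 11488000 N·mm.
Critical point at (x, y) = (102.1, 100) from centroid. f_tx = M·y/J = 244.6 N/mm; f_ty = M·x/J = 249.7 N/mm.
Resultant f_max = √[f_tx² + (f_v + f_ty)²] = √[244.6² + (73.27 + 249.7)²] = 405.1 N/mm.
Capacity per unit length: r_n/Ω = (1/2.0) × 0.6 × 550 × (0.707 × 4) = 466.6 N/mm.
405.1 ≤ 466.6 → adequate.

f_max ≈ 405 N/mm; adequate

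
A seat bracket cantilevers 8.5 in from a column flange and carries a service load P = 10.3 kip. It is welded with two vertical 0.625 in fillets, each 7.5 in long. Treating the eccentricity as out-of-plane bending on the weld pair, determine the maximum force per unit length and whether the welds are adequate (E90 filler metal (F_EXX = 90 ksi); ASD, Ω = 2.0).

f_max ≈ 4.72 kip/in; adequate

L_w = 2 × 7.5 = 15 in; section modulus (unit throat) S = 2 × L²/6 = 18.75 in².
Direct shear f_v = P/L_w = 10.3/15 = 0.6867 kip/in.
Moment M = P × e = 10.3 × 8.5 = 87.55 kip·in; bending f_b = M/S = 4.669 kip/in.
f_max = √(f_v² + f_b²) = √(0.6867² + 4.669²) = 4.72 kip/in.
r_n/Ω = (1/2.0) × 0.6 × 90 × (0.707 × 0.625) = 11.93 kip/in → adequate.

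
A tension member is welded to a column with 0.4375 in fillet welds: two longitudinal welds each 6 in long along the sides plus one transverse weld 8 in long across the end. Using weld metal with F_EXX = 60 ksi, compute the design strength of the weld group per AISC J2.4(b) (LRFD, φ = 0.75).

φR_n ≈ 185 kip

t_e = 0.707 × 0.4375 = 0.3093 in.
R_nwl = 0.6 × 60 × 0.3093 × 12 = 133.6 kip (longitudinal, 2 welds).
R_nwt = 0.6 × 60 × 0.3093 × 8 = 89.08 kip (transverse, base value).
(i) R_nwl + R_nwt = 222.7 kip; (ii) 0.85 R_nwl + 1.5 R_nwt = 247.2 kip.
R_n = max = 247.2 kip [governs: (ii)]; φR_n = 185.4 kip.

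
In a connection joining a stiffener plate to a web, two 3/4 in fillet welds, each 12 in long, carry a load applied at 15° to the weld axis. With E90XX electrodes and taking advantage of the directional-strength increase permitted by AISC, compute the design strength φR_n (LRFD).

E90XX → F_EXX = 90 ksi.
t_e = 0.707 × 0.75 = 0.5302 in; A_we = 0.5302 × 24 = 12.73 in².
Directional factor: 1.0 + 0.5 sin^1.5(15°) = 1.066.
F_nw = 0.6 × 90 × 1.066 = 57.56 ksi.
φR_n = 0.75 × 57.56 × 12.73 = 549.3 kip.

φR_n ≈ 549 kip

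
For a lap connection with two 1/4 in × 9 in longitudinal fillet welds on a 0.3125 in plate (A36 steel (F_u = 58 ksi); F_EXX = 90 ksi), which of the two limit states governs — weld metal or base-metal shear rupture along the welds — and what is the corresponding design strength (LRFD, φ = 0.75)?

φR_n ≈ 129 kip (weld metal governs)

t_e = 0.707 × 0.25 = 0.1767 in; L = 18 in.
Weld metal: φR_n = 0.75 × 0.6 × 90 × 0.1767 × 18 = 128.9 kip.
Base metal (shear rupture): φR_n = 0.75 × 0.6 × 58 × 0.3125 × 18 = 146.8 kip.
Governing: weld metal.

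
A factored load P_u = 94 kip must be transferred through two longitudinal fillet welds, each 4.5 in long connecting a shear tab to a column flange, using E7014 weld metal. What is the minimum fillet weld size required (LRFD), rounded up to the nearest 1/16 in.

w = 1/2 in

E70XX → F_EXX = 70 ksi.
Total weld length L = 9 in.
Required throat t_e = P_u / (φ × 0.6 F_EXX × L) = 94 / (0.75 × 0.6 × 70 × 9) = 0.3316 in.
Required leg w = t_e / 0.707 = 0.469 in → use 1/2 in.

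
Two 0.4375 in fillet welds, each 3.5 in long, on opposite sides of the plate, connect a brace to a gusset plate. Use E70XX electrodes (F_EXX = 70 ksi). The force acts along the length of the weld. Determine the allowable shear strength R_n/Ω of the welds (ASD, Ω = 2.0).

R_n/Ω ≈ 45.5 kips

Effective throat t_e = 0.707 × 0.4375 = 0.3093 in.
Total length L = 7 in; A_we = 0.3093 × 7 = 2.165 in².
F_nw = 0.6 F_EXX = 0.6 × 70 = 42 ksi.
R_n = 42 × 2.165 = 90.94 kips; R_n/Ω = 90.94/2.0 = 45.47 kips.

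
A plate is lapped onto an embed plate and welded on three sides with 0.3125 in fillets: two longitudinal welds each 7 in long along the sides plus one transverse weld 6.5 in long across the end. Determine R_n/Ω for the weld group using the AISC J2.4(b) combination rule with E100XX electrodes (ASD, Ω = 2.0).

R_n/Ω ≈ 143 kips

E100XX → F_EXX = 100 ksi.
t_e = 0.707 × 0.3125 = 0.2209 in.
R_nwl = 0.6 × 100 × 0.2209 × 14 = 185.6 kips (longitudinal, 2 welds).
R_nwt = 0.6 × 100 × 0.2209 × 6.5 = 86.17 kips (transverse, base value).
(i) R_nwl + R_nwt = 271.8 kips; (ii) 0.85 R_nwl + 1.5 R_nwt = 287 kips.
R_n = max = 287 kips [governs: (ii)]; R_n/Ω = 143.5 kips.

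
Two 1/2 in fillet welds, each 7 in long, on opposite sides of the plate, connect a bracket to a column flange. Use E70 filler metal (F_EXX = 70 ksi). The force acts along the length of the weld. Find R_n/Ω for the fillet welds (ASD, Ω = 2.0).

Effective throat t_e = 0.707 × 0.5 = 0.3535 in.
Total length L = 14 in; A_we = 0.3535 × 14 = 4.949 in².
F_nw = 0.6 F_EXX = 0.6 × 70 = 42 ksi.
R_n = 42 × 4.949 = 207.9 kip; R_n/Ω = 207.9/2.0 = 103.9 kip.

R_n/Ω ≈ 104 kip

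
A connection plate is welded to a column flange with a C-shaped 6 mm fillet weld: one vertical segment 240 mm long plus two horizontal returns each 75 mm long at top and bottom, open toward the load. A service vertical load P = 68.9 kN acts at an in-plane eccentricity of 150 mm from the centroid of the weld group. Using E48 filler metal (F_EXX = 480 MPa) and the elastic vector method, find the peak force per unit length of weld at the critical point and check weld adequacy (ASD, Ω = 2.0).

Total weld length L_w = 390 mm. Treat welds as unit-width lines.
Centroid: x̄ = 2×75×37.5 / 390 = 14.42 mm from the vertical weld.
Polar moment about centroid: J = I_x + I_y = [240³/12 + 2×75×120²] + [240×14.42² + 2(75³/12 + 75×23.08²)] = 3512000 mm³.
Direct shear f_v = P/L_w = 68.9×10³ / 390 = 176.7 N/mm (vertical).
Torsion M = P·e = 68.9×10³ × 150 = 10335000 N·mm.
Critical point at (x, y) = (60.58, 120) from centroid. f_tx = M·y/J = 353.1 N/mm; f_ty = M·x/J = 178.3 N/mm.
Resultant f_max = √[f_tx² + (f_v + f_ty)²] = √[353.1² + (176.7 + 178.3)²] = 500.7 N/mm.
Capacity per unit length: r_n/Ω = (1/2.0) × 0.6 × 480 × (0.707 × 6) = 610.8 N/mm.
500.7 ≤ 610.8 → adequate.

f_max ≈ 501 N/mm; adequate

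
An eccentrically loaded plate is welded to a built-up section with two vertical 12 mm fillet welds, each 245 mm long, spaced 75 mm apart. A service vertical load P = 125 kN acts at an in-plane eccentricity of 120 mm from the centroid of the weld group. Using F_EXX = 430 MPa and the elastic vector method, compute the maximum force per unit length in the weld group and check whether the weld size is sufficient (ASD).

f_max ≈ 729 N/mm; adequate

Total weld length L_w = 490 mm. Treat welds as unit-width lines.
Polar moment about centroid: J = 2[d³/12 + d(b/2)²] = 2[245³/12 + 245×37.5²] = 3140000 mm³.
Direct shear f_v = P/L_w = 125×10³ / 490 = 255.1 N/mm (vertical).
Torsion M = P·e = 125×10³ × 120 = 15000000 N·mm.
Critical point at (x, y) = (37.5, 122.5) from centroid. f_tx = M·y/J = 585.2 N/mm; f_ty = M·x/J = 179.1 N/mm.
Resultant f_max = √[f_tx² + (f_v + f_ty)²] = √[585.2² + (255.1 + 179.1)²] = 728.7 N/mm.
Capacity per unit length: r_n/Ω = (1/2.0) × 0.6 × 430 × (0.707 × 12) = 1094 N/mm.
728.7 ≤ 1094 → adequate.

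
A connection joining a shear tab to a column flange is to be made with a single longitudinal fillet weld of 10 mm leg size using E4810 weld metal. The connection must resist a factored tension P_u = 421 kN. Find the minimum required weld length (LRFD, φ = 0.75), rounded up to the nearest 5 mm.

E48XX → F_EXX = 480 MPa.
Throat t_e = 0.707 × 10 = 7.07 mm.
φr_n = 0.75 × 0.6 × 480 × 7.07 × 10⁻³ = 1.527 kN/mm.
L_req = P_u / φr_n = 421 / 1.527 = 275.7 mm total.
Round up → use L = 280 mm.

L = 280 mm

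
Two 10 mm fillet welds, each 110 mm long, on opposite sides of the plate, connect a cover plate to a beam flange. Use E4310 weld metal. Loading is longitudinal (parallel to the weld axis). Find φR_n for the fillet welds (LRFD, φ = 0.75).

φR_n ≈ 301 kN

E43XX → F_EXX = 430 MPa.
Effective throat t_e = 0.707 × 10 = 7.07 mm.
Total length L = 220 mm; A_we = 7.07 × 220 = 1555 mm².
F_nw = 0.6 F_EXX = 0.6 × 430 = 258 MPa.
φR_n = 0.75 × 258 × 1555 × 10⁻³ = 301 kN.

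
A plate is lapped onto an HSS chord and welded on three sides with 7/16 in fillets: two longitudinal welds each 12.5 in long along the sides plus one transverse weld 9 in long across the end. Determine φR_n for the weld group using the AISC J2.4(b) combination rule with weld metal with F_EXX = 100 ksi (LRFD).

t_e = 0.707 × 0.4375 = 0.3093 in.
R_nwl = 0.6 × 100 × 0.3093 × 25 = 464 kips (longitudinal, 2 welds).
R_nwt = 0.6 × 100 × 0.3093 × 9 = 167 kips (transverse, base value).
(i) R_nwl + R_nwt = 631 kips; (ii) 0.85 R_nwl + 1.5 R_nwt = 644.9 kips.
R_n = max = 644.9 kips [governs: (ii)]; φR_n = 483.7 kips.

φR_n ≈ 484 kips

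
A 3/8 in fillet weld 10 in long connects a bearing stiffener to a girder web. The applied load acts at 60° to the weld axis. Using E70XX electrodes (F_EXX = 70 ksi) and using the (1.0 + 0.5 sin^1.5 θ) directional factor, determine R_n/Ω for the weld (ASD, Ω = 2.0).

R_n/Ω ≈ 78.1 kip

t_e = 0.707 × 0.375 = 0.2651 in; A_we = 0.2651 × 10 = 2.651 in².
Directional factor: 1.0 + 0.5 sin^1.5(60°) = 1.403.
F_nw = 0.6 × 70 × 1.403 = 58.92 ksi.
R_n/Ω = (58.92 × 2.651) / 2.0 = 78.11 kip.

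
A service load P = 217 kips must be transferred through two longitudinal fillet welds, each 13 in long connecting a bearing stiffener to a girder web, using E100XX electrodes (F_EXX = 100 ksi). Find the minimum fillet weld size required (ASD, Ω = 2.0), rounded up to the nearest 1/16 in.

w = 7/16 in

Total weld length L = 26 in.
Required throat t_e = P × Ω / (0.6 F_EXX × L) = 217 × 2.0 / (0.6 × 100 × 26) = 0.2782 in.
Required leg w = t_e / 0.707 = 0.3935 in → use 7/16 in.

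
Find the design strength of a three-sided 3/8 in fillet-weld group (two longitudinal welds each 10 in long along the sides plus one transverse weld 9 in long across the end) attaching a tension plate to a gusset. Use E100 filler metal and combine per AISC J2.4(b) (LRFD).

E100XX → F_EXX = 100 ksi.
t_e = 0.707 × 0.375 = 0.2651 in.
R_nwl = 0.6 × 100 × 0.2651 × 20 = 318.2 kip (longitudinal, 2 welds).
R_nwt = 0.6 × 100 × 0.2651 × 9 = 143.2 kip (transverse, base value).
(i) R_nwl + R_nwt = 461.3 kip; (ii) 0.85 R_nwl + 1.5 R_nwt = 485.2 kip.
R_n = max = 485.2 kip [governs: (ii)]; φR_n = 363.9 kip.

φR_n ≈ 364 kip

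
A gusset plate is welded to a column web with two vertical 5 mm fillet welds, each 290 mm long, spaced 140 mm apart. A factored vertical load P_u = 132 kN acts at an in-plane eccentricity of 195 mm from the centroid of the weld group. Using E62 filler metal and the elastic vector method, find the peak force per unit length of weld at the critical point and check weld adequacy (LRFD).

E62XX → F_EXX = 620 MPa.
Total weld length L_w = 580 mm. Treat welds as unit-width lines.
Polar moment about centroid: J = 2[d³/12 + d(b/2)²] = 2[290³/12 + 290×70²] = 6907000 mm³.
Direct shear f_v = P/L_w = 132×10³ / 580 = 227.6 N/mm (vertical).
Torsion M = P·e = 132×10³ × 195 = 25740000 N·mm.
Critical point at (x, y) = (70, 145) from centroid. f_tx = M·y/J = 540.4 N/mm; f_ty = M·x/J = 260.9 N/mm.
Resultant f_max = √[f_tx² + (f_v + f_ty)²] = √[540.4² + (227.6 + 260.9)²] = 728.4 N/mm.
Capacity per unit length: φr_n = 0.75 × 0.6 × 620 × (0.707 × 5) = 986.3 N/mm.
728.4 ≤ 986.3 → adequate.

f_max ≈ 728 N/mm; adequate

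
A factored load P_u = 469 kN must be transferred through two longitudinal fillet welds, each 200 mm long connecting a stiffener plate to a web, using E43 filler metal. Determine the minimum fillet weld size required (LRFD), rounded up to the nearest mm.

w = 9 mm

E43XX → F_EXX = 430 MPa.
Total weld length L = 400 mm.
Required throat t_e = P_u / (φ × 0.6 F_EXX × L) = 469 / (0.75 × 0.6 × 430 × 400 × 10⁻³) = 6.059 mm.
Required leg w = t_e / 0.707 = 8.571 mm → use 9 mm.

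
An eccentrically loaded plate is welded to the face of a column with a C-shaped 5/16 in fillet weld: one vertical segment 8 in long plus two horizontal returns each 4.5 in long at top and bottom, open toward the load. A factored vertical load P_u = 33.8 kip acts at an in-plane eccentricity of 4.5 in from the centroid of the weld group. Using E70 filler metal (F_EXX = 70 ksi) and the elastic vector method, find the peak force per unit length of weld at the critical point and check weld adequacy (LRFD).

Total weld length L_w = 17 in. Treat welds as unit-width lines.
Centroid: x̄ = 2×4.5×2.25 / 17 = 1.191 in from the vertical weld.
Polar moment about centroid: J = I_x + I_y = [8³/12 + 2×4.5×4²] + [8×1.191² + 2(4.5³/12 + 4.5×1.059²)] = 223.3 in³.
Direct shear f_v = P/L_w = 33.8 / 17 = 1.988 kip/in (vertical).
Torsion M = P·e = 33.8 × 4.5 = 152.1 kip·in.
Critical point at (x, y) = (3.309, 4) from centroid. f_tx = M·y/J = 2.725 kip/in; f_ty = M·x/J = 2.254 kip/in.
Resultant f_max = √[f_tx² + (f_v + f_ty)²] = √[2.725² + (1.988 + 2.254)²] = 5.042 kip/in.
Capacity per unit length: φr_n = 0.75 × 0.6 × 70 × (0.707 × 0.3125) = 6.96 kip/in.
5.042 ≤ 6.96 → adequate.

f_max ≈ 5.04 kip/in; adequate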